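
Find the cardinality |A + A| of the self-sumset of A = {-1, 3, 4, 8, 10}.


A + A = {a + a' : a, a' ∈ A}; |A| = 5.
General bounds: 2|A| - 1 ≤ |A + A| ≤ |A|(|A|+1)/2, i.e. 9 ≤ |A + A| ≤ 15.
Lower bound 2|A|-1 is attained iff A is an arithmetic progression.
Enumerate sums a + a' for a ≤ a' (symmetric, so this suffices):
a = -1: -1+-1=-2, -1+3=2, -1+4=3, -1+8=7, -1+10=9
a = 3: 3+3=6, 3+4=7, 3+8=11, 3+10=13
a = 4: 4+4=8, 4+8=12, 4+10=14
a = 8: 8+8=16, 8+10=18
a = 10: 10+10=20
Distinct sums: {-2, 2, 3, 6, 7, 8, 9, 11, 12, 13, 14, 16, 18, 20}
|A + A| = 14

|A + A| = 14


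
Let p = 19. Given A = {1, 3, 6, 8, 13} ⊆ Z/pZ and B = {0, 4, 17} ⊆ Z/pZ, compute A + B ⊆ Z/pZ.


Work in Z/19Z: reduce every sum a + b modulo 19.
Enumerate all 15 pairs:
a = 1: 1+0=1, 1+4=5, 1+17=18
a = 3: 3+0=3, 3+4=7, 3+17=1
a = 6: 6+0=6, 6+4=10, 6+17=4
a = 8: 8+0=8, 8+4=12, 8+17=6
a = 13: 13+0=13, 13+4=17, 13+17=11
Distinct residues collected: {1, 3, 4, 5, 6, 7, 8, 10, 11, 12, 13, 17, 18}
|A + B| = 13 (out of 19 total residues).

A + B = {1, 3, 4, 5, 6, 7, 8, 10, 11, 12, 13, 17, 18}


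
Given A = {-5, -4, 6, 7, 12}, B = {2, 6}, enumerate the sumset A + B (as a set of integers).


A + B = {a + b : a ∈ A, b ∈ B}.
Enumerate all |A|·|B| = 5·2 = 10 pairs (a, b) and collect distinct sums.
a = -5: -5+2=-3, -5+6=1
a = -4: -4+2=-2, -4+6=2
a = 6: 6+2=8, 6+6=12
a = 7: 7+2=9, 7+6=13
a = 12: 12+2=14, 12+6=18
Collecting distinct sums: A + B = {-3, -2, 1, 2, 8, 9, 12, 13, 14, 18}
|A + B| = 10

A + B = {-3, -2, 1, 2, 8, 9, 12, 13, 14, 18}


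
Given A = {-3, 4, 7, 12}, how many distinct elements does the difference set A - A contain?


A - A = {a - a' : a, a' ∈ A}; |A| = 4.
Bounds: 2|A|-1 ≤ |A - A| ≤ |A|² - |A| + 1, i.e. 7 ≤ |A - A| ≤ 13.
Note: 0 ∈ A - A always (from a - a). The set is symmetric: if d ∈ A - A then -d ∈ A - A.
Enumerate nonzero differences d = a - a' with a > a' (then include -d):
Positive differences: {3, 5, 7, 8, 10, 15}
Full difference set: {0} ∪ (positive diffs) ∪ (negative diffs).
|A - A| = 1 + 2·6 = 13 (matches direct enumeration: 13).

|A - A| = 13


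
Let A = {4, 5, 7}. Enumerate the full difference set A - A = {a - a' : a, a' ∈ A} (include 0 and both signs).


A - A = {a - a' : a, a' ∈ A}.
Compute a - a' for each ordered pair (a, a'):
a = 4: 4-4=0, 4-5=-1, 4-7=-3
a = 5: 5-4=1, 5-5=0, 5-7=-2
a = 7: 7-4=3, 7-5=2, 7-7=0
Collecting distinct values (and noting 0 appears from a-a):
A - A = {-3, -2, -1, 0, 1, 2, 3}
|A - A| = 7

A - A = {-3, -2, -1, 0, 1, 2, 3}


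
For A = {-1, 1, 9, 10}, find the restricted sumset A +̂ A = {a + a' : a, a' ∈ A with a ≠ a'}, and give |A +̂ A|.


Restricted sumset: A +̂ A = {a + a' : a ∈ A, a' ∈ A, a ≠ a'}.
Equivalently, take A + A and drop any sum 2a that is achievable ONLY as a + a for a ∈ A (i.e. sums representable only with equal summands).
Enumerate pairs (a, a') with a < a' (symmetric, so each unordered pair gives one sum; this covers all a ≠ a'):
  -1 + 1 = 0
  -1 + 9 = 8
  -1 + 10 = 9
  1 + 9 = 10
  1 + 10 = 11
  9 + 10 = 19
Collected distinct sums: {0, 8, 9, 10, 11, 19}
|A +̂ A| = 6
(Reference bound: |A +̂ A| ≥ 2|A| - 3 for |A| ≥ 2, with |A| = 4 giving ≥ 5.)

|A +̂ A| = 6


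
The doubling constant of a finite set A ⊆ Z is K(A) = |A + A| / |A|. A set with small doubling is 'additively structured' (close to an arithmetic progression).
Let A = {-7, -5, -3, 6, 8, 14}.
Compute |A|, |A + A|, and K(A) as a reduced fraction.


|A| = 6.
Compute A + A by enumerating all 36 pairs.
A + A = {-14, -12, -10, -8, -6, -1, 1, 3, 5, 7, 9, 11, 12, 14, 16, 20, 22, 28}, so |A + A| = 18.
K = |A + A| / |A| = 18/6 = 3/1 ≈ 3.0000.
Reference: AP of size 6 gives K = 11/6 ≈ 1.8333; a fully generic set of size 6 gives K ≈ 3.5000.

|A| = 6, |A + A| = 18, K = 18/6 = 3/1.


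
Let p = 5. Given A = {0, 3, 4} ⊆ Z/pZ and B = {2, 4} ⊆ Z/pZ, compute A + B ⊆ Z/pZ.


Work in Z/5Z: reduce every sum a + b modulo 5.
Enumerate all 6 pairs:
a = 0: 0+2=2, 0+4=4
a = 3: 3+2=0, 3+4=2
a = 4: 4+2=1, 4+4=3
Distinct residues collected: {0, 1, 2, 3, 4}
|A + B| = 5 (out of 5 total residues).

A + B = {0, 1, 2, 3, 4}


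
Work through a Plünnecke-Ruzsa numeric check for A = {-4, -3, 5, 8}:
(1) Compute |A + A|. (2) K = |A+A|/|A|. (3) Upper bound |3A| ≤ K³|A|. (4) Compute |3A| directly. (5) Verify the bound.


|A| = 4.
Step 1: Compute A + A by enumerating all 16 pairs.
A + A = {-8, -7, -6, 1, 2, 4, 5, 10, 13, 16}, so |A + A| = 10.
Step 2: Doubling constant K = |A + A|/|A| = 10/4 = 10/4 ≈ 2.5000.
Step 3: Plünnecke-Ruzsa gives |3A| ≤ K³·|A| = (2.5000)³ · 4 ≈ 62.5000.
Step 4: Compute 3A = A + A + A directly by enumerating all triples (a,b,c) ∈ A³; |3A| = 20.
Step 5: Check 20 ≤ 62.5000? Yes ✓.

K = 10/4, Plünnecke-Ruzsa bound K³|A| ≈ 62.5000, |3A| = 20, inequality holds.


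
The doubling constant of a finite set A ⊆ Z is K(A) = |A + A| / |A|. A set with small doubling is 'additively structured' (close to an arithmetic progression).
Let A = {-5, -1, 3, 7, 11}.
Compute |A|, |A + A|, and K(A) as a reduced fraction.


|A| = 5.
Compute A + A by enumerating all 25 pairs.
A + A = {-10, -6, -2, 2, 6, 10, 14, 18, 22}, so |A + A| = 9.
K = |A + A| / |A| = 9/5 (already in lowest terms) ≈ 1.8000.
Reference: AP of size 5 gives K = 9/5 ≈ 1.8000; a fully generic set of size 5 gives K ≈ 3.0000.

|A| = 5, |A + A| = 9, K = 9/5.


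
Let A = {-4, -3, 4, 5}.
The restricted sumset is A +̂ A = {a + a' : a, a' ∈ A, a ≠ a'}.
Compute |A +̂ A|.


Restricted sumset: A +̂ A = {a + a' : a ∈ A, a' ∈ A, a ≠ a'}.
Equivalently, take A + A and drop any sum 2a that is achievable ONLY as a + a for a ∈ A (i.e. sums representable only with equal summands).
Enumerate pairs (a, a') with a < a' (symmetric, so each unordered pair gives one sum; this covers all a ≠ a'):
  -4 + -3 = -7
  -4 + 4 = 0
  -4 + 5 = 1
  -3 + 4 = 1
  -3 + 5 = 2
  4 + 5 = 9
Collected distinct sums: {-7, 0, 1, 2, 9}
|A +̂ A| = 5
(Reference bound: |A +̂ A| ≥ 2|A| - 3 for |A| ≥ 2, with |A| = 4 giving ≥ 5.)

|A +̂ A| = 5


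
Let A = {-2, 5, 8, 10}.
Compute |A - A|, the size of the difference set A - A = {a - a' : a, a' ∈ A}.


A - A = {a - a' : a, a' ∈ A}; |A| = 4.
Bounds: 2|A|-1 ≤ |A - A| ≤ |A|² - |A| + 1, i.e. 7 ≤ |A - A| ≤ 13.
Note: 0 ∈ A - A always (from a - a). The set is symmetric: if d ∈ A - A then -d ∈ A - A.
Enumerate nonzero differences d = a - a' with a > a' (then include -d):
Positive differences: {2, 3, 5, 7, 10, 12}
Full difference set: {0} ∪ (positive diffs) ∪ (negative diffs).
|A - A| = 1 + 2·6 = 13 (matches direct enumeration: 13).

|A - A| = 13


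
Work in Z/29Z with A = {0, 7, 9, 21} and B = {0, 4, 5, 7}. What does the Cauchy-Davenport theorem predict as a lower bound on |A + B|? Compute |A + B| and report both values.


Cauchy-Davenport: |A + B| ≥ min(p, |A| + |B| - 1) for A, B nonempty in Z/pZ.
|A| = 4, |B| = 4, p = 29.
CD lower bound = min(29, 4 + 4 - 1) = min(29, 7) = 7.
Compute A + B mod 29 directly:
a = 0: 0+0=0, 0+4=4, 0+5=5, 0+7=7
a = 7: 7+0=7, 7+4=11, 7+5=12, 7+7=14
a = 9: 9+0=9, 9+4=13, 9+5=14, 9+7=16
a = 21: 21+0=21, 21+4=25, 21+5=26, 21+7=28
A + B = {0, 4, 5, 7, 9, 11, 12, 13, 14, 16, 21, 25, 26, 28}, so |A + B| = 14.
Verify: 14 ≥ 7? Yes ✓.

CD lower bound = 7, actual |A + B| = 14.


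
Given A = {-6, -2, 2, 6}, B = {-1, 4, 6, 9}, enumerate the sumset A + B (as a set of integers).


A + B = {a + b : a ∈ A, b ∈ B}.
Enumerate all |A|·|B| = 4·4 = 16 pairs (a, b) and collect distinct sums.
a = -6: -6+-1=-7, -6+4=-2, -6+6=0, -6+9=3
a = -2: -2+-1=-3, -2+4=2, -2+6=4, -2+9=7
a = 2: 2+-1=1, 2+4=6, 2+6=8, 2+9=11
a = 6: 6+-1=5, 6+4=10, 6+6=12, 6+9=15
Collecting distinct sums: A + B = {-7, -3, -2, 0, 1, 2, 3, 4, 5, 6, 7, 8, 10, 11, 12, 15}
|A + B| = 16

A + B = {-7, -3, -2, 0, 1, 2, 3, 4, 5, 6, 7, 8, 10, 11, 12, 15}


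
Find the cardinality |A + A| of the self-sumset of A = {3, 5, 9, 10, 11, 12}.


A + A = {a + a' : a, a' ∈ A}; |A| = 6.
General bounds: 2|A| - 1 ≤ |A + A| ≤ |A|(|A|+1)/2, i.e. 11 ≤ |A + A| ≤ 21.
Lower bound 2|A|-1 is attained iff A is an arithmetic progression.
Enumerate sums a + a' for a ≤ a' (symmetric, so this suffices):
a = 3: 3+3=6, 3+5=8, 3+9=12, 3+10=13, 3+11=14, 3+12=15
a = 5: 5+5=10, 5+9=14, 5+10=15, 5+11=16, 5+12=17
a = 9: 9+9=18, 9+10=19, 9+11=20, 9+12=21
a = 10: 10+10=20, 10+11=21, 10+12=22
a = 11: 11+11=22, 11+12=23
a = 12: 12+12=24
Distinct sums: {6, 8, 10, 12, 13, 14, 15, 16, 17, 18, 19, 20, 21, 22, 23, 24}
|A + A| = 16

|A + A| = 16


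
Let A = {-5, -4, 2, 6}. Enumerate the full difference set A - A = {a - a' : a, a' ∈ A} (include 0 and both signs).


A - A = {a - a' : a, a' ∈ A}.
Compute a - a' for each ordered pair (a, a'):
a = -5: -5--5=0, -5--4=-1, -5-2=-7, -5-6=-11
a = -4: -4--5=1, -4--4=0, -4-2=-6, -4-6=-10
a = 2: 2--5=7, 2--4=6, 2-2=0, 2-6=-4
a = 6: 6--5=11, 6--4=10, 6-2=4, 6-6=0
Collecting distinct values (and noting 0 appears from a-a):
A - A = {-11, -10, -7, -6, -4, -1, 0, 1, 4, 6, 7, 10, 11}
|A - A| = 13

A - A = {-11, -10, -7, -6, -4, -1, 0, 1, 4, 6, 7, 10, 11}


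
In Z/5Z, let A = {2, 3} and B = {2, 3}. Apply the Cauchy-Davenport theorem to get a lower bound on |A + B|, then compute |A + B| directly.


Cauchy-Davenport: |A + B| ≥ min(p, |A| + |B| - 1) for A, B nonempty in Z/pZ.
|A| = 2, |B| = 2, p = 5.
CD lower bound = min(5, 2 + 2 - 1) = min(5, 3) = 3.
Compute A + B mod 5 directly:
a = 2: 2+2=4, 2+3=0
a = 3: 3+2=0, 3+3=1
A + B = {0, 1, 4}, so |A + B| = 3.
Verify: 3 ≥ 3? Yes ✓.

CD lower bound = 3, actual |A + B| = 3.


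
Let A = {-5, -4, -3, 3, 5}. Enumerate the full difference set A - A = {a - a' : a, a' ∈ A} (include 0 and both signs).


A - A = {a - a' : a, a' ∈ A}.
Compute a - a' for each ordered pair (a, a'):
a = -5: -5--5=0, -5--4=-1, -5--3=-2, -5-3=-8, -5-5=-10
a = -4: -4--5=1, -4--4=0, -4--3=-1, -4-3=-7, -4-5=-9
a = -3: -3--5=2, -3--4=1, -3--3=0, -3-3=-6, -3-5=-8
a = 3: 3--5=8, 3--4=7, 3--3=6, 3-3=0, 3-5=-2
a = 5: 5--5=10, 5--4=9, 5--3=8, 5-3=2, 5-5=0
Collecting distinct values (and noting 0 appears from a-a):
A - A = {-10, -9, -8, -7, -6, -2, -1, 0, 1, 2, 6, 7, 8, 9, 10}
|A - A| = 15

A - A = {-10, -9, -8, -7, -6, -2, -1, 0, 1, 2, 6, 7, 8, 9, 10}


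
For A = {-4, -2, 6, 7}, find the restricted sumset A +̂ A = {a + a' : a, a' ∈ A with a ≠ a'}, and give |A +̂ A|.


Restricted sumset: A +̂ A = {a + a' : a ∈ A, a' ∈ A, a ≠ a'}.
Equivalently, take A + A and drop any sum 2a that is achievable ONLY as a + a for a ∈ A (i.e. sums representable only with equal summands).
Enumerate pairs (a, a') with a < a' (symmetric, so each unordered pair gives one sum; this covers all a ≠ a'):
  -4 + -2 = -6
  -4 + 6 = 2
  -4 + 7 = 3
  -2 + 6 = 4
  -2 + 7 = 5
  6 + 7 = 13
Collected distinct sums: {-6, 2, 3, 4, 5, 13}
|A +̂ A| = 6
(Reference bound: |A +̂ A| ≥ 2|A| - 3 for |A| ≥ 2, with |A| = 4 giving ≥ 5.)

|A +̂ A| = 6


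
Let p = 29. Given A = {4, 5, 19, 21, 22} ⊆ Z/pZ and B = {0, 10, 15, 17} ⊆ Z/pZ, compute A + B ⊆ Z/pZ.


Work in Z/29Z: reduce every sum a + b modulo 29.
Enumerate all 20 pairs:
a = 4: 4+0=4, 4+10=14, 4+15=19, 4+17=21
a = 5: 5+0=5, 5+10=15, 5+15=20, 5+17=22
a = 19: 19+0=19, 19+10=0, 19+15=5, 19+17=7
a = 21: 21+0=21, 21+10=2, 21+15=7, 21+17=9
a = 22: 22+0=22, 22+10=3, 22+15=8, 22+17=10
Distinct residues collected: {0, 2, 3, 4, 5, 7, 8, 9, 10, 14, 15, 19, 20, 21, 22}
|A + B| = 15 (out of 29 total residues).

A + B = {0, 2, 3, 4, 5, 7, 8, 9, 10, 14, 15, 19, 20, 21, 22}


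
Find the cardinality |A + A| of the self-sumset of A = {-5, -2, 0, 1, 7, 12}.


A + A = {a + a' : a, a' ∈ A}; |A| = 6.
General bounds: 2|A| - 1 ≤ |A + A| ≤ |A|(|A|+1)/2, i.e. 11 ≤ |A + A| ≤ 21.
Lower bound 2|A|-1 is attained iff A is an arithmetic progression.
Enumerate sums a + a' for a ≤ a' (symmetric, so this suffices):
a = -5: -5+-5=-10, -5+-2=-7, -5+0=-5, -5+1=-4, -5+7=2, -5+12=7
a = -2: -2+-2=-4, -2+0=-2, -2+1=-1, -2+7=5, -2+12=10
a = 0: 0+0=0, 0+1=1, 0+7=7, 0+12=12
a = 1: 1+1=2, 1+7=8, 1+12=13
a = 7: 7+7=14, 7+12=19
a = 12: 12+12=24
Distinct sums: {-10, -7, -5, -4, -2, -1, 0, 1, 2, 5, 7, 8, 10, 12, 13, 14, 19, 24}
|A + A| = 18

|A + A| = 18


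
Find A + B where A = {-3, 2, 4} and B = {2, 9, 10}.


A + B = {a + b : a ∈ A, b ∈ B}.
Enumerate all |A|·|B| = 3·3 = 9 pairs (a, b) and collect distinct sums.
a = -3: -3+2=-1, -3+9=6, -3+10=7
a = 2: 2+2=4, 2+9=11, 2+10=12
a = 4: 4+2=6, 4+9=13, 4+10=14
Collecting distinct sums: A + B = {-1, 4, 6, 7, 11, 12, 13, 14}
|A + B| = 8

A + B = {-1, 4, 6, 7, 11, 12, 13, 14}


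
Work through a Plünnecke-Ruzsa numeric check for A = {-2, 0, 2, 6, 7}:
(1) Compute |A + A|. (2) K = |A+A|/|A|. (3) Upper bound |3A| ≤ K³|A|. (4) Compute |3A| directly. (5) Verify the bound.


|A| = 5.
Step 1: Compute A + A by enumerating all 25 pairs.
A + A = {-4, -2, 0, 2, 4, 5, 6, 7, 8, 9, 12, 13, 14}, so |A + A| = 13.
Step 2: Doubling constant K = |A + A|/|A| = 13/5 = 13/5 ≈ 2.6000.
Step 3: Plünnecke-Ruzsa gives |3A| ≤ K³·|A| = (2.6000)³ · 5 ≈ 87.8800.
Step 4: Compute 3A = A + A + A directly by enumerating all triples (a,b,c) ∈ A³; |3A| = 23.
Step 5: Check 23 ≤ 87.8800? Yes ✓.

K = 13/5, Plünnecke-Ruzsa bound K³|A| ≈ 87.8800, |3A| = 23, inequality holds.


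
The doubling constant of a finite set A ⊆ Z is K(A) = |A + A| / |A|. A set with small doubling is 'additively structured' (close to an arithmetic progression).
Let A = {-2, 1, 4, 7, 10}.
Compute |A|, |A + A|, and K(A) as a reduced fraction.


|A| = 5.
Compute A + A by enumerating all 25 pairs.
A + A = {-4, -1, 2, 5, 8, 11, 14, 17, 20}, so |A + A| = 9.
K = |A + A| / |A| = 9/5 (already in lowest terms) ≈ 1.8000.
Reference: AP of size 5 gives K = 9/5 ≈ 1.8000; a fully generic set of size 5 gives K ≈ 3.0000.

|A| = 5, |A + A| = 9, K = 9/5.


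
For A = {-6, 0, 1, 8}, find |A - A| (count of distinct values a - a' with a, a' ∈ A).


A - A = {a - a' : a, a' ∈ A}; |A| = 4.
Bounds: 2|A|-1 ≤ |A - A| ≤ |A|² - |A| + 1, i.e. 7 ≤ |A - A| ≤ 13.
Note: 0 ∈ A - A always (from a - a). The set is symmetric: if d ∈ A - A then -d ∈ A - A.
Enumerate nonzero differences d = a - a' with a > a' (then include -d):
Positive differences: {1, 6, 7, 8, 14}
Full difference set: {0} ∪ (positive diffs) ∪ (negative diffs).
|A - A| = 1 + 2·5 = 11 (matches direct enumeration: 11).

|A - A| = 11


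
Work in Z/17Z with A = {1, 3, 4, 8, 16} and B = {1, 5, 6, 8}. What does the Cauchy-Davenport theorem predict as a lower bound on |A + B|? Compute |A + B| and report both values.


Cauchy-Davenport: |A + B| ≥ min(p, |A| + |B| - 1) for A, B nonempty in Z/pZ.
|A| = 5, |B| = 4, p = 17.
CD lower bound = min(17, 5 + 4 - 1) = min(17, 8) = 8.
Compute A + B mod 17 directly:
a = 1: 1+1=2, 1+5=6, 1+6=7, 1+8=9
a = 3: 3+1=4, 3+5=8, 3+6=9, 3+8=11
a = 4: 4+1=5, 4+5=9, 4+6=10, 4+8=12
a = 8: 8+1=9, 8+5=13, 8+6=14, 8+8=16
a = 16: 16+1=0, 16+5=4, 16+6=5, 16+8=7
A + B = {0, 2, 4, 5, 6, 7, 8, 9, 10, 11, 12, 13, 14, 16}, so |A + B| = 14.
Verify: 14 ≥ 8? Yes ✓.

CD lower bound = 8, actual |A + B| = 14.


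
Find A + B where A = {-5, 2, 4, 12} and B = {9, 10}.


A + B = {a + b : a ∈ A, b ∈ B}.
Enumerate all |A|·|B| = 4·2 = 8 pairs (a, b) and collect distinct sums.
a = -5: -5+9=4, -5+10=5
a = 2: 2+9=11, 2+10=12
a = 4: 4+9=13, 4+10=14
a = 12: 12+9=21, 12+10=22
Collecting distinct sums: A + B = {4, 5, 11, 12, 13, 14, 21, 22}
|A + B| = 8

A + B = {4, 5, 11, 12, 13, 14, 21, 22}


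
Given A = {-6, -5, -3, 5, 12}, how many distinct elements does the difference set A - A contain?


A - A = {a - a' : a, a' ∈ A}; |A| = 5.
Bounds: 2|A|-1 ≤ |A - A| ≤ |A|² - |A| + 1, i.e. 9 ≤ |A - A| ≤ 21.
Note: 0 ∈ A - A always (from a - a). The set is symmetric: if d ∈ A - A then -d ∈ A - A.
Enumerate nonzero differences d = a - a' with a > a' (then include -d):
Positive differences: {1, 2, 3, 7, 8, 10, 11, 15, 17, 18}
Full difference set: {0} ∪ (positive diffs) ∪ (negative diffs).
|A - A| = 1 + 2·10 = 21 (matches direct enumeration: 21).

|A - A| = 21


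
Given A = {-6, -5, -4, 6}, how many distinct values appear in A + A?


A + A = {a + a' : a, a' ∈ A}; |A| = 4.
General bounds: 2|A| - 1 ≤ |A + A| ≤ |A|(|A|+1)/2, i.e. 7 ≤ |A + A| ≤ 10.
Lower bound 2|A|-1 is attained iff A is an arithmetic progression.
Enumerate sums a + a' for a ≤ a' (symmetric, so this suffices):
a = -6: -6+-6=-12, -6+-5=-11, -6+-4=-10, -6+6=0
a = -5: -5+-5=-10, -5+-4=-9, -5+6=1
a = -4: -4+-4=-8, -4+6=2
a = 6: 6+6=12
Distinct sums: {-12, -11, -10, -9, -8, 0, 1, 2, 12}
|A + A| = 9

|A + A| = 9


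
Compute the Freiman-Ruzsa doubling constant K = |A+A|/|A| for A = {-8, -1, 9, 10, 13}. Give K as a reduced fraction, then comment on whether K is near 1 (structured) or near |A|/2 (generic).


|A| = 5.
Compute A + A by enumerating all 25 pairs.
A + A = {-16, -9, -2, 1, 2, 5, 8, 9, 12, 18, 19, 20, 22, 23, 26}, so |A + A| = 15.
K = |A + A| / |A| = 15/5 = 3/1 ≈ 3.0000.
Reference: AP of size 5 gives K = 9/5 ≈ 1.8000; a fully generic set of size 5 gives K ≈ 3.0000.

|A| = 5, |A + A| = 15, K = 15/5 = 3/1.


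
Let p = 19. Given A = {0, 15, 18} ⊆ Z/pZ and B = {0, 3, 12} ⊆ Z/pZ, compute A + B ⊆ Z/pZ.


Work in Z/19Z: reduce every sum a + b modulo 19.
Enumerate all 9 pairs:
a = 0: 0+0=0, 0+3=3, 0+12=12
a = 15: 15+0=15, 15+3=18, 15+12=8
a = 18: 18+0=18, 18+3=2, 18+12=11
Distinct residues collected: {0, 2, 3, 8, 11, 12, 15, 18}
|A + B| = 8 (out of 19 total residues).

A + B = {0, 2, 3, 8, 11, 12, 15, 18}


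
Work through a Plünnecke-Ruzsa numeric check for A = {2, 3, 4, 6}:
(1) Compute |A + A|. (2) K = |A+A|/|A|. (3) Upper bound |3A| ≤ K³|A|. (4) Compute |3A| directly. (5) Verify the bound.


|A| = 4.
Step 1: Compute A + A by enumerating all 16 pairs.
A + A = {4, 5, 6, 7, 8, 9, 10, 12}, so |A + A| = 8.
Step 2: Doubling constant K = |A + A|/|A| = 8/4 = 8/4 ≈ 2.0000.
Step 3: Plünnecke-Ruzsa gives |3A| ≤ K³·|A| = (2.0000)³ · 4 ≈ 32.0000.
Step 4: Compute 3A = A + A + A directly by enumerating all triples (a,b,c) ∈ A³; |3A| = 12.
Step 5: Check 12 ≤ 32.0000? Yes ✓.

K = 8/4, Plünnecke-Ruzsa bound K³|A| ≈ 32.0000, |3A| = 12, inequality holds.


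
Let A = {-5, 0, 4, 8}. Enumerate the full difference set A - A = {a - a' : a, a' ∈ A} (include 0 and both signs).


A - A = {a - a' : a, a' ∈ A}.
Compute a - a' for each ordered pair (a, a'):
a = -5: -5--5=0, -5-0=-5, -5-4=-9, -5-8=-13
a = 0: 0--5=5, 0-0=0, 0-4=-4, 0-8=-8
a = 4: 4--5=9, 4-0=4, 4-4=0, 4-8=-4
a = 8: 8--5=13, 8-0=8, 8-4=4, 8-8=0
Collecting distinct values (and noting 0 appears from a-a):
A - A = {-13, -9, -8, -5, -4, 0, 4, 5, 8, 9, 13}
|A - A| = 11

A - A = {-13, -9, -8, -5, -4, 0, 4, 5, 8, 9, 13}


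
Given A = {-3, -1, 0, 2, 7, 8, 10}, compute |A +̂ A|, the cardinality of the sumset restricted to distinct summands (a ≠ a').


Restricted sumset: A +̂ A = {a + a' : a ∈ A, a' ∈ A, a ≠ a'}.
Equivalently, take A + A and drop any sum 2a that is achievable ONLY as a + a for a ∈ A (i.e. sums representable only with equal summands).
Enumerate pairs (a, a') with a < a' (symmetric, so each unordered pair gives one sum; this covers all a ≠ a'):
  -3 + -1 = -4
  -3 + 0 = -3
  -3 + 2 = -1
  -3 + 7 = 4
  -3 + 8 = 5
  -3 + 10 = 7
  -1 + 0 = -1
  -1 + 2 = 1
  -1 + 7 = 6
  -1 + 8 = 7
  -1 + 10 = 9
  0 + 2 = 2
  0 + 7 = 7
  0 + 8 = 8
  0 + 10 = 10
  2 + 7 = 9
  2 + 8 = 10
  2 + 10 = 12
  7 + 8 = 15
  7 + 10 = 17
  8 + 10 = 18
Collected distinct sums: {-4, -3, -1, 1, 2, 4, 5, 6, 7, 8, 9, 10, 12, 15, 17, 18}
|A +̂ A| = 16
(Reference bound: |A +̂ A| ≥ 2|A| - 3 for |A| ≥ 2, with |A| = 7 giving ≥ 11.)

|A +̂ A| = 16


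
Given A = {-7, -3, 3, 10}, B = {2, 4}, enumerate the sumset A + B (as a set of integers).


A + B = {a + b : a ∈ A, b ∈ B}.
Enumerate all |A|·|B| = 4·2 = 8 pairs (a, b) and collect distinct sums.
a = -7: -7+2=-5, -7+4=-3
a = -3: -3+2=-1, -3+4=1
a = 3: 3+2=5, 3+4=7
a = 10: 10+2=12, 10+4=14
Collecting distinct sums: A + B = {-5, -3, -1, 1, 5, 7, 12, 14}
|A + B| = 8

A + B = {-5, -3, -1, 1, 5, 7, 12, 14}


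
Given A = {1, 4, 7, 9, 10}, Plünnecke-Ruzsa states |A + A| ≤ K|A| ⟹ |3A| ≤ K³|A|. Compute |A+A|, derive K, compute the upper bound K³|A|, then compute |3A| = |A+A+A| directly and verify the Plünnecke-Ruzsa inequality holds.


|A| = 5.
Step 1: Compute A + A by enumerating all 25 pairs.
A + A = {2, 5, 8, 10, 11, 13, 14, 16, 17, 18, 19, 20}, so |A + A| = 12.
Step 2: Doubling constant K = |A + A|/|A| = 12/5 = 12/5 ≈ 2.4000.
Step 3: Plünnecke-Ruzsa gives |3A| ≤ K³·|A| = (2.4000)³ · 5 ≈ 69.1200.
Step 4: Compute 3A = A + A + A directly by enumerating all triples (a,b,c) ∈ A³; |3A| = 21.
Step 5: Check 21 ≤ 69.1200? Yes ✓.

K = 12/5, Plünnecke-Ruzsa bound K³|A| ≈ 69.1200, |3A| = 21, inequality holds.


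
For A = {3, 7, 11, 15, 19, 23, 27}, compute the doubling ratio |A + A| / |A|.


|A| = 7.
Compute A + A by enumerating all 49 pairs.
A + A = {6, 10, 14, 18, 22, 26, 30, 34, 38, 42, 46, 50, 54}, so |A + A| = 13.
K = |A + A| / |A| = 13/7 (already in lowest terms) ≈ 1.8571.
Reference: AP of size 7 gives K = 13/7 ≈ 1.8571; a fully generic set of size 7 gives K ≈ 4.0000.

|A| = 7, |A + A| = 13, K = 13/7.


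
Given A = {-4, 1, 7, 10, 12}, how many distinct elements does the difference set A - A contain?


A - A = {a - a' : a, a' ∈ A}; |A| = 5.
Bounds: 2|A|-1 ≤ |A - A| ≤ |A|² - |A| + 1, i.e. 9 ≤ |A - A| ≤ 21.
Note: 0 ∈ A - A always (from a - a). The set is symmetric: if d ∈ A - A then -d ∈ A - A.
Enumerate nonzero differences d = a - a' with a > a' (then include -d):
Positive differences: {2, 3, 5, 6, 9, 11, 14, 16}
Full difference set: {0} ∪ (positive diffs) ∪ (negative diffs).
|A - A| = 1 + 2·8 = 17 (matches direct enumeration: 17).

|A - A| = 17


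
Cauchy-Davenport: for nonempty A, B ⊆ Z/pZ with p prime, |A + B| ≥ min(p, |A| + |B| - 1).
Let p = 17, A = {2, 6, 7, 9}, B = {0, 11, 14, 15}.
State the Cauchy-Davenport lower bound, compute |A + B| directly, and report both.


Cauchy-Davenport: |A + B| ≥ min(p, |A| + |B| - 1) for A, B nonempty in Z/pZ.
|A| = 4, |B| = 4, p = 17.
CD lower bound = min(17, 4 + 4 - 1) = min(17, 7) = 7.
Compute A + B mod 17 directly:
a = 2: 2+0=2, 2+11=13, 2+14=16, 2+15=0
a = 6: 6+0=6, 6+11=0, 6+14=3, 6+15=4
a = 7: 7+0=7, 7+11=1, 7+14=4, 7+15=5
a = 9: 9+0=9, 9+11=3, 9+14=6, 9+15=7
A + B = {0, 1, 2, 3, 4, 5, 6, 7, 9, 13, 16}, so |A + B| = 11.
Verify: 11 ≥ 7? Yes ✓.

CD lower bound = 7, actual |A + B| = 11.


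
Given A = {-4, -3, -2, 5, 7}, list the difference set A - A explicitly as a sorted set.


A - A = {a - a' : a, a' ∈ A}.
Compute a - a' for each ordered pair (a, a'):
a = -4: -4--4=0, -4--3=-1, -4--2=-2, -4-5=-9, -4-7=-11
a = -3: -3--4=1, -3--3=0, -3--2=-1, -3-5=-8, -3-7=-10
a = -2: -2--4=2, -2--3=1, -2--2=0, -2-5=-7, -2-7=-9
a = 5: 5--4=9, 5--3=8, 5--2=7, 5-5=0, 5-7=-2
a = 7: 7--4=11, 7--3=10, 7--2=9, 7-5=2, 7-7=0
Collecting distinct values (and noting 0 appears from a-a):
A - A = {-11, -10, -9, -8, -7, -2, -1, 0, 1, 2, 7, 8, 9, 10, 11}
|A - A| = 15

A - A = {-11, -10, -9, -8, -7, -2, -1, 0, 1, 2, 7, 8, 9, 10, 11}


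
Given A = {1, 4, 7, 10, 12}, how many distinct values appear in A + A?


A + A = {a + a' : a, a' ∈ A}; |A| = 5.
General bounds: 2|A| - 1 ≤ |A + A| ≤ |A|(|A|+1)/2, i.e. 9 ≤ |A + A| ≤ 15.
Lower bound 2|A|-1 is attained iff A is an arithmetic progression.
Enumerate sums a + a' for a ≤ a' (symmetric, so this suffices):
a = 1: 1+1=2, 1+4=5, 1+7=8, 1+10=11, 1+12=13
a = 4: 4+4=8, 4+7=11, 4+10=14, 4+12=16
a = 7: 7+7=14, 7+10=17, 7+12=19
a = 10: 10+10=20, 10+12=22
a = 12: 12+12=24
Distinct sums: {2, 5, 8, 11, 13, 14, 16, 17, 19, 20, 22, 24}
|A + A| = 12

|A + A| = 12


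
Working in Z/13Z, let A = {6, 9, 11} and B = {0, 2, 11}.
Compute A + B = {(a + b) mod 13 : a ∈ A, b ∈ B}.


Work in Z/13Z: reduce every sum a + b modulo 13.
Enumerate all 9 pairs:
a = 6: 6+0=6, 6+2=8, 6+11=4
a = 9: 9+0=9, 9+2=11, 9+11=7
a = 11: 11+0=11, 11+2=0, 11+11=9
Distinct residues collected: {0, 4, 6, 7, 8, 9, 11}
|A + B| = 7 (out of 13 total residues).

A + B = {0, 4, 6, 7, 8, 9, 11}


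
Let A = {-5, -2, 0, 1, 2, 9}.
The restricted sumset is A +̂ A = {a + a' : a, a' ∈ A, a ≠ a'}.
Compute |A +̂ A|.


Restricted sumset: A +̂ A = {a + a' : a ∈ A, a' ∈ A, a ≠ a'}.
Equivalently, take A + A and drop any sum 2a that is achievable ONLY as a + a for a ∈ A (i.e. sums representable only with equal summands).
Enumerate pairs (a, a') with a < a' (symmetric, so each unordered pair gives one sum; this covers all a ≠ a'):
  -5 + -2 = -7
  -5 + 0 = -5
  -5 + 1 = -4
  -5 + 2 = -3
  -5 + 9 = 4
  -2 + 0 = -2
  -2 + 1 = -1
  -2 + 2 = 0
  -2 + 9 = 7
  0 + 1 = 1
  0 + 2 = 2
  0 + 9 = 9
  1 + 2 = 3
  1 + 9 = 10
  2 + 9 = 11
Collected distinct sums: {-7, -5, -4, -3, -2, -1, 0, 1, 2, 3, 4, 7, 9, 10, 11}
|A +̂ A| = 15
(Reference bound: |A +̂ A| ≥ 2|A| - 3 for |A| ≥ 2, with |A| = 6 giving ≥ 9.)

|A +̂ A| = 15


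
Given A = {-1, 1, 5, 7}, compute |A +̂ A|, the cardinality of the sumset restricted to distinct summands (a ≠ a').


Restricted sumset: A +̂ A = {a + a' : a ∈ A, a' ∈ A, a ≠ a'}.
Equivalently, take A + A and drop any sum 2a that is achievable ONLY as a + a for a ∈ A (i.e. sums representable only with equal summands).
Enumerate pairs (a, a') with a < a' (symmetric, so each unordered pair gives one sum; this covers all a ≠ a'):
  -1 + 1 = 0
  -1 + 5 = 4
  -1 + 7 = 6
  1 + 5 = 6
  1 + 7 = 8
  5 + 7 = 12
Collected distinct sums: {0, 4, 6, 8, 12}
|A +̂ A| = 5
(Reference bound: |A +̂ A| ≥ 2|A| - 3 for |A| ≥ 2, with |A| = 4 giving ≥ 5.)

|A +̂ A| = 5


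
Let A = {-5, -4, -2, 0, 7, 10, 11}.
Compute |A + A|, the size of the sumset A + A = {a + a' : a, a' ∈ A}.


A + A = {a + a' : a, a' ∈ A}; |A| = 7.
General bounds: 2|A| - 1 ≤ |A + A| ≤ |A|(|A|+1)/2, i.e. 13 ≤ |A + A| ≤ 28.
Lower bound 2|A|-1 is attained iff A is an arithmetic progression.
Enumerate sums a + a' for a ≤ a' (symmetric, so this suffices):
a = -5: -5+-5=-10, -5+-4=-9, -5+-2=-7, -5+0=-5, -5+7=2, -5+10=5, -5+11=6
a = -4: -4+-4=-8, -4+-2=-6, -4+0=-4, -4+7=3, -4+10=6, -4+11=7
a = -2: -2+-2=-4, -2+0=-2, -2+7=5, -2+10=8, -2+11=9
a = 0: 0+0=0, 0+7=7, 0+10=10, 0+11=11
a = 7: 7+7=14, 7+10=17, 7+11=18
a = 10: 10+10=20, 10+11=21
a = 11: 11+11=22
Distinct sums: {-10, -9, -8, -7, -6, -5, -4, -2, 0, 2, 3, 5, 6, 7, 8, 9, 10, 11, 14, 17, 18, 20, 21, 22}
|A + A| = 24

|A + A| = 24


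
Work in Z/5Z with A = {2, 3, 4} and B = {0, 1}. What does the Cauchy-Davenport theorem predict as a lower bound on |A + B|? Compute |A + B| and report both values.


Cauchy-Davenport: |A + B| ≥ min(p, |A| + |B| - 1) for A, B nonempty in Z/pZ.
|A| = 3, |B| = 2, p = 5.
CD lower bound = min(5, 3 + 2 - 1) = min(5, 4) = 4.
Compute A + B mod 5 directly:
a = 2: 2+0=2, 2+1=3
a = 3: 3+0=3, 3+1=4
a = 4: 4+0=4, 4+1=0
A + B = {0, 2, 3, 4}, so |A + B| = 4.
Verify: 4 ≥ 4? Yes ✓.

CD lower bound = 4, actual |A + B| = 4.


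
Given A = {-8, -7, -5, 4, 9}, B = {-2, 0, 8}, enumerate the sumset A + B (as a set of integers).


A + B = {a + b : a ∈ A, b ∈ B}.
Enumerate all |A|·|B| = 5·3 = 15 pairs (a, b) and collect distinct sums.
a = -8: -8+-2=-10, -8+0=-8, -8+8=0
a = -7: -7+-2=-9, -7+0=-7, -7+8=1
a = -5: -5+-2=-7, -5+0=-5, -5+8=3
a = 4: 4+-2=2, 4+0=4, 4+8=12
a = 9: 9+-2=7, 9+0=9, 9+8=17
Collecting distinct sums: A + B = {-10, -9, -8, -7, -5, 0, 1, 2, 3, 4, 7, 9, 12, 17}
|A + B| = 14

A + B = {-10, -9, -8, -7, -5, 0, 1, 2, 3, 4, 7, 9, 12, 17}


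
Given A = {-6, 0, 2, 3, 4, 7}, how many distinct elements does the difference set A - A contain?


A - A = {a - a' : a, a' ∈ A}; |A| = 6.
Bounds: 2|A|-1 ≤ |A - A| ≤ |A|² - |A| + 1, i.e. 11 ≤ |A - A| ≤ 31.
Note: 0 ∈ A - A always (from a - a). The set is symmetric: if d ∈ A - A then -d ∈ A - A.
Enumerate nonzero differences d = a - a' with a > a' (then include -d):
Positive differences: {1, 2, 3, 4, 5, 6, 7, 8, 9, 10, 13}
Full difference set: {0} ∪ (positive diffs) ∪ (negative diffs).
|A - A| = 1 + 2·11 = 23 (matches direct enumeration: 23).

|A - A| = 23


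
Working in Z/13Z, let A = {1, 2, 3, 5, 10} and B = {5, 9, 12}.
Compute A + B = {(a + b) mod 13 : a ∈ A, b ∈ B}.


Work in Z/13Z: reduce every sum a + b modulo 13.
Enumerate all 15 pairs:
a = 1: 1+5=6, 1+9=10, 1+12=0
a = 2: 2+5=7, 2+9=11, 2+12=1
a = 3: 3+5=8, 3+9=12, 3+12=2
a = 5: 5+5=10, 5+9=1, 5+12=4
a = 10: 10+5=2, 10+9=6, 10+12=9
Distinct residues collected: {0, 1, 2, 4, 6, 7, 8, 9, 10, 11, 12}
|A + B| = 11 (out of 13 total residues).

A + B = {0, 1, 2, 4, 6, 7, 8, 9, 10, 11, 12}


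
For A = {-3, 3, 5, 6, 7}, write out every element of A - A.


A - A = {a - a' : a, a' ∈ A}.
Compute a - a' for each ordered pair (a, a'):
a = -3: -3--3=0, -3-3=-6, -3-5=-8, -3-6=-9, -3-7=-10
a = 3: 3--3=6, 3-3=0, 3-5=-2, 3-6=-3, 3-7=-4
a = 5: 5--3=8, 5-3=2, 5-5=0, 5-6=-1, 5-7=-2
a = 6: 6--3=9, 6-3=3, 6-5=1, 6-6=0, 6-7=-1
a = 7: 7--3=10, 7-3=4, 7-5=2, 7-6=1, 7-7=0
Collecting distinct values (and noting 0 appears from a-a):
A - A = {-10, -9, -8, -6, -4, -3, -2, -1, 0, 1, 2, 3, 4, 6, 8, 9, 10}
|A - A| = 17

A - A = {-10, -9, -8, -6, -4, -3, -2, -1, 0, 1, 2, 3, 4, 6, 8, 9, 10}


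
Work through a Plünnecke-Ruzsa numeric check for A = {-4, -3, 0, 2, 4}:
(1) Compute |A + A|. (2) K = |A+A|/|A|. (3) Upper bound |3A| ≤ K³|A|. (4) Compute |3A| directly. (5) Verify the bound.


|A| = 5.
Step 1: Compute A + A by enumerating all 25 pairs.
A + A = {-8, -7, -6, -4, -3, -2, -1, 0, 1, 2, 4, 6, 8}, so |A + A| = 13.
Step 2: Doubling constant K = |A + A|/|A| = 13/5 = 13/5 ≈ 2.6000.
Step 3: Plünnecke-Ruzsa gives |3A| ≤ K³·|A| = (2.6000)³ · 5 ≈ 87.8800.
Step 4: Compute 3A = A + A + A directly by enumerating all triples (a,b,c) ∈ A³; |3A| = 22.
Step 5: Check 22 ≤ 87.8800? Yes ✓.

K = 13/5, Plünnecke-Ruzsa bound K³|A| ≈ 87.8800, |3A| = 22, inequality holds.


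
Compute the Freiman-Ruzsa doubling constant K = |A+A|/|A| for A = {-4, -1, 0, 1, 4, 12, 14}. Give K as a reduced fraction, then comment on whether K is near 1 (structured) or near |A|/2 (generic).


|A| = 7.
Compute A + A by enumerating all 49 pairs.
A + A = {-8, -5, -4, -3, -2, -1, 0, 1, 2, 3, 4, 5, 8, 10, 11, 12, 13, 14, 15, 16, 18, 24, 26, 28}, so |A + A| = 24.
K = |A + A| / |A| = 24/7 (already in lowest terms) ≈ 3.4286.
Reference: AP of size 7 gives K = 13/7 ≈ 1.8571; a fully generic set of size 7 gives K ≈ 4.0000.

|A| = 7, |A + A| = 24, K = 24/7.


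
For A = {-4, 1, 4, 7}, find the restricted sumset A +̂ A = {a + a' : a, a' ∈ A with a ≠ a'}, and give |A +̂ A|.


Restricted sumset: A +̂ A = {a + a' : a ∈ A, a' ∈ A, a ≠ a'}.
Equivalently, take A + A and drop any sum 2a that is achievable ONLY as a + a for a ∈ A (i.e. sums representable only with equal summands).
Enumerate pairs (a, a') with a < a' (symmetric, so each unordered pair gives one sum; this covers all a ≠ a'):
  -4 + 1 = -3
  -4 + 4 = 0
  -4 + 7 = 3
  1 + 4 = 5
  1 + 7 = 8
  4 + 7 = 11
Collected distinct sums: {-3, 0, 3, 5, 8, 11}
|A +̂ A| = 6
(Reference bound: |A +̂ A| ≥ 2|A| - 3 for |A| ≥ 2, with |A| = 4 giving ≥ 5.)

|A +̂ A| = 6


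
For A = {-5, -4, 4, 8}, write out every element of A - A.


A - A = {a - a' : a, a' ∈ A}.
Compute a - a' for each ordered pair (a, a'):
a = -5: -5--5=0, -5--4=-1, -5-4=-9, -5-8=-13
a = -4: -4--5=1, -4--4=0, -4-4=-8, -4-8=-12
a = 4: 4--5=9, 4--4=8, 4-4=0, 4-8=-4
a = 8: 8--5=13, 8--4=12, 8-4=4, 8-8=0
Collecting distinct values (and noting 0 appears from a-a):
A - A = {-13, -12, -9, -8, -4, -1, 0, 1, 4, 8, 9, 12, 13}
|A - A| = 13

A - A = {-13, -12, -9, -8, -4, -1, 0, 1, 4, 8, 9, 12, 13}


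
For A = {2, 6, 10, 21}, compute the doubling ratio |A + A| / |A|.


|A| = 4.
Compute A + A by enumerating all 16 pairs.
A + A = {4, 8, 12, 16, 20, 23, 27, 31, 42}, so |A + A| = 9.
K = |A + A| / |A| = 9/4 (already in lowest terms) ≈ 2.2500.
Reference: AP of size 4 gives K = 7/4 ≈ 1.7500; a fully generic set of size 4 gives K ≈ 2.5000.

|A| = 4, |A + A| = 9, K = 9/4.


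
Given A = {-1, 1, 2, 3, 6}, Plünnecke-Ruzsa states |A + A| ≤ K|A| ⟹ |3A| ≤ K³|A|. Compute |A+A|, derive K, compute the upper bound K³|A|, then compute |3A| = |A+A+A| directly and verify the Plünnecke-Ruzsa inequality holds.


|A| = 5.
Step 1: Compute A + A by enumerating all 25 pairs.
A + A = {-2, 0, 1, 2, 3, 4, 5, 6, 7, 8, 9, 12}, so |A + A| = 12.
Step 2: Doubling constant K = |A + A|/|A| = 12/5 = 12/5 ≈ 2.4000.
Step 3: Plünnecke-Ruzsa gives |3A| ≤ K³·|A| = (2.4000)³ · 5 ≈ 69.1200.
Step 4: Compute 3A = A + A + A directly by enumerating all triples (a,b,c) ∈ A³; |3A| = 19.
Step 5: Check 19 ≤ 69.1200? Yes ✓.

K = 12/5, Plünnecke-Ruzsa bound K³|A| ≈ 69.1200, |3A| = 19, inequality holds.


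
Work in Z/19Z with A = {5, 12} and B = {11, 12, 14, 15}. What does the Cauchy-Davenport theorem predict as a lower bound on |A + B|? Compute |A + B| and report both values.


Cauchy-Davenport: |A + B| ≥ min(p, |A| + |B| - 1) for A, B nonempty in Z/pZ.
|A| = 2, |B| = 4, p = 19.
CD lower bound = min(19, 2 + 4 - 1) = min(19, 5) = 5.
Compute A + B mod 19 directly:
a = 5: 5+11=16, 5+12=17, 5+14=0, 5+15=1
a = 12: 12+11=4, 12+12=5, 12+14=7, 12+15=8
A + B = {0, 1, 4, 5, 7, 8, 16, 17}, so |A + B| = 8.
Verify: 8 ≥ 5? Yes ✓.

CD lower bound = 5, actual |A + B| = 8.


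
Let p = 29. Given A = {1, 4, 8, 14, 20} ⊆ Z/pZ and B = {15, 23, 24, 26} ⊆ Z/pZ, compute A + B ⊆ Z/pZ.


Work in Z/29Z: reduce every sum a + b modulo 29.
Enumerate all 20 pairs:
a = 1: 1+15=16, 1+23=24, 1+24=25, 1+26=27
a = 4: 4+15=19, 4+23=27, 4+24=28, 4+26=1
a = 8: 8+15=23, 8+23=2, 8+24=3, 8+26=5
a = 14: 14+15=0, 14+23=8, 14+24=9, 14+26=11
a = 20: 20+15=6, 20+23=14, 20+24=15, 20+26=17
Distinct residues collected: {0, 1, 2, 3, 5, 6, 8, 9, 11, 14, 15, 16, 17, 19, 23, 24, 25, 27, 28}
|A + B| = 19 (out of 29 total residues).

A + B = {0, 1, 2, 3, 5, 6, 8, 9, 11, 14, 15, 16, 17, 19, 23, 24, 25, 27, 28}


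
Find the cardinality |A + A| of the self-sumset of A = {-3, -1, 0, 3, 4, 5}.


A + A = {a + a' : a, a' ∈ A}; |A| = 6.
General bounds: 2|A| - 1 ≤ |A + A| ≤ |A|(|A|+1)/2, i.e. 11 ≤ |A + A| ≤ 21.
Lower bound 2|A|-1 is attained iff A is an arithmetic progression.
Enumerate sums a + a' for a ≤ a' (symmetric, so this suffices):
a = -3: -3+-3=-6, -3+-1=-4, -3+0=-3, -3+3=0, -3+4=1, -3+5=2
a = -1: -1+-1=-2, -1+0=-1, -1+3=2, -1+4=3, -1+5=4
a = 0: 0+0=0, 0+3=3, 0+4=4, 0+5=5
a = 3: 3+3=6, 3+4=7, 3+5=8
a = 4: 4+4=8, 4+5=9
a = 5: 5+5=10
Distinct sums: {-6, -4, -3, -2, -1, 0, 1, 2, 3, 4, 5, 6, 7, 8, 9, 10}
|A + A| = 16

|A + A| = 16


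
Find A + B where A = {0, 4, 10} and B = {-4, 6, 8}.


A + B = {a + b : a ∈ A, b ∈ B}.
Enumerate all |A|·|B| = 3·3 = 9 pairs (a, b) and collect distinct sums.
a = 0: 0+-4=-4, 0+6=6, 0+8=8
a = 4: 4+-4=0, 4+6=10, 4+8=12
a = 10: 10+-4=6, 10+6=16, 10+8=18
Collecting distinct sums: A + B = {-4, 0, 6, 8, 10, 12, 16, 18}
|A + B| = 8

A + B = {-4, 0, 6, 8, 10, 12, 16, 18}


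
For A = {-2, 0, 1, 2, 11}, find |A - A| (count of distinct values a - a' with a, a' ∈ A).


A - A = {a - a' : a, a' ∈ A}; |A| = 5.
Bounds: 2|A|-1 ≤ |A - A| ≤ |A|² - |A| + 1, i.e. 9 ≤ |A - A| ≤ 21.
Note: 0 ∈ A - A always (from a - a). The set is symmetric: if d ∈ A - A then -d ∈ A - A.
Enumerate nonzero differences d = a - a' with a > a' (then include -d):
Positive differences: {1, 2, 3, 4, 9, 10, 11, 13}
Full difference set: {0} ∪ (positive diffs) ∪ (negative diffs).
|A - A| = 1 + 2·8 = 17 (matches direct enumeration: 17).

|A - A| = 17


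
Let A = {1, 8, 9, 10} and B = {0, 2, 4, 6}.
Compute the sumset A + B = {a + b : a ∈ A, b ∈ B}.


A + B = {a + b : a ∈ A, b ∈ B}.
Enumerate all |A|·|B| = 4·4 = 16 pairs (a, b) and collect distinct sums.
a = 1: 1+0=1, 1+2=3, 1+4=5, 1+6=7
a = 8: 8+0=8, 8+2=10, 8+4=12, 8+6=14
a = 9: 9+0=9, 9+2=11, 9+4=13, 9+6=15
a = 10: 10+0=10, 10+2=12, 10+4=14, 10+6=16
Collecting distinct sums: A + B = {1, 3, 5, 7, 8, 9, 10, 11, 12, 13, 14, 15, 16}
|A + B| = 13

A + B = {1, 3, 5, 7, 8, 9, 10, 11, 12, 13, 14, 15, 16}


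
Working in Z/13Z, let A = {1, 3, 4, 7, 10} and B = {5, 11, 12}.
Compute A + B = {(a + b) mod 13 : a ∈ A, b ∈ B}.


Work in Z/13Z: reduce every sum a + b modulo 13.
Enumerate all 15 pairs:
a = 1: 1+5=6, 1+11=12, 1+12=0
a = 3: 3+5=8, 3+11=1, 3+12=2
a = 4: 4+5=9, 4+11=2, 4+12=3
a = 7: 7+5=12, 7+11=5, 7+12=6
a = 10: 10+5=2, 10+11=8, 10+12=9
Distinct residues collected: {0, 1, 2, 3, 5, 6, 8, 9, 12}
|A + B| = 9 (out of 13 total residues).

A + B = {0, 1, 2, 3, 5, 6, 8, 9, 12}


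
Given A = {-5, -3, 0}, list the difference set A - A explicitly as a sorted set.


A - A = {a - a' : a, a' ∈ A}.
Compute a - a' for each ordered pair (a, a'):
a = -5: -5--5=0, -5--3=-2, -5-0=-5
a = -3: -3--5=2, -3--3=0, -3-0=-3
a = 0: 0--5=5, 0--3=3, 0-0=0
Collecting distinct values (and noting 0 appears from a-a):
A - A = {-5, -3, -2, 0, 2, 3, 5}
|A - A| = 7

A - A = {-5, -3, -2, 0, 2, 3, 5}


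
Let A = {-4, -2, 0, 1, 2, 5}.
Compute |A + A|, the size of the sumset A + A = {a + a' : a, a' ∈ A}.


A + A = {a + a' : a, a' ∈ A}; |A| = 6.
General bounds: 2|A| - 1 ≤ |A + A| ≤ |A|(|A|+1)/2, i.e. 11 ≤ |A + A| ≤ 21.
Lower bound 2|A|-1 is attained iff A is an arithmetic progression.
Enumerate sums a + a' for a ≤ a' (symmetric, so this suffices):
a = -4: -4+-4=-8, -4+-2=-6, -4+0=-4, -4+1=-3, -4+2=-2, -4+5=1
a = -2: -2+-2=-4, -2+0=-2, -2+1=-1, -2+2=0, -2+5=3
a = 0: 0+0=0, 0+1=1, 0+2=2, 0+5=5
a = 1: 1+1=2, 1+2=3, 1+5=6
a = 2: 2+2=4, 2+5=7
a = 5: 5+5=10
Distinct sums: {-8, -6, -4, -3, -2, -1, 0, 1, 2, 3, 4, 5, 6, 7, 10}
|A + A| = 15

|A + A| = 15


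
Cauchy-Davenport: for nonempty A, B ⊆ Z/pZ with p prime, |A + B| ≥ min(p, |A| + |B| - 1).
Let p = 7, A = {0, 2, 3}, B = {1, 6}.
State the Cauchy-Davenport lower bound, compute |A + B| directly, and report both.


Cauchy-Davenport: |A + B| ≥ min(p, |A| + |B| - 1) for A, B nonempty in Z/pZ.
|A| = 3, |B| = 2, p = 7.
CD lower bound = min(7, 3 + 2 - 1) = min(7, 4) = 4.
Compute A + B mod 7 directly:
a = 0: 0+1=1, 0+6=6
a = 2: 2+1=3, 2+6=1
a = 3: 3+1=4, 3+6=2
A + B = {1, 2, 3, 4, 6}, so |A + B| = 5.
Verify: 5 ≥ 4? Yes ✓.

CD lower bound = 4, actual |A + B| = 5.


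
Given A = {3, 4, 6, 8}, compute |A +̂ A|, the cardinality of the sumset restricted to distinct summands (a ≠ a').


Restricted sumset: A +̂ A = {a + a' : a ∈ A, a' ∈ A, a ≠ a'}.
Equivalently, take A + A and drop any sum 2a that is achievable ONLY as a + a for a ∈ A (i.e. sums representable only with equal summands).
Enumerate pairs (a, a') with a < a' (symmetric, so each unordered pair gives one sum; this covers all a ≠ a'):
  3 + 4 = 7
  3 + 6 = 9
  3 + 8 = 11
  4 + 6 = 10
  4 + 8 = 12
  6 + 8 = 14
Collected distinct sums: {7, 9, 10, 11, 12, 14}
|A +̂ A| = 6
(Reference bound: |A +̂ A| ≥ 2|A| - 3 for |A| ≥ 2, with |A| = 4 giving ≥ 5.)

|A +̂ A| = 6


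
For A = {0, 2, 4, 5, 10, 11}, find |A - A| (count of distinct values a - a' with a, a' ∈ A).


A - A = {a - a' : a, a' ∈ A}; |A| = 6.
Bounds: 2|A|-1 ≤ |A - A| ≤ |A|² - |A| + 1, i.e. 11 ≤ |A - A| ≤ 31.
Note: 0 ∈ A - A always (from a - a). The set is symmetric: if d ∈ A - A then -d ∈ A - A.
Enumerate nonzero differences d = a - a' with a > a' (then include -d):
Positive differences: {1, 2, 3, 4, 5, 6, 7, 8, 9, 10, 11}
Full difference set: {0} ∪ (positive diffs) ∪ (negative diffs).
|A - A| = 1 + 2·11 = 23 (matches direct enumeration: 23).

|A - A| = 23


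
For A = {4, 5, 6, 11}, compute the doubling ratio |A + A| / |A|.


|A| = 4.
Compute A + A by enumerating all 16 pairs.
A + A = {8, 9, 10, 11, 12, 15, 16, 17, 22}, so |A + A| = 9.
K = |A + A| / |A| = 9/4 (already in lowest terms) ≈ 2.2500.
Reference: AP of size 4 gives K = 7/4 ≈ 1.7500; a fully generic set of size 4 gives K ≈ 2.5000.

|A| = 4, |A + A| = 9, K = 9/4.


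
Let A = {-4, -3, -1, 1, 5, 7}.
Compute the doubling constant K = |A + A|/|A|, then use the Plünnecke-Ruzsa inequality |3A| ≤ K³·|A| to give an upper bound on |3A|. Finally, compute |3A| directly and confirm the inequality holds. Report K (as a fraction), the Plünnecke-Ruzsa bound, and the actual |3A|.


|A| = 6.
Step 1: Compute A + A by enumerating all 36 pairs.
A + A = {-8, -7, -6, -5, -4, -3, -2, 0, 1, 2, 3, 4, 6, 8, 10, 12, 14}, so |A + A| = 17.
Step 2: Doubling constant K = |A + A|/|A| = 17/6 = 17/6 ≈ 2.8333.
Step 3: Plünnecke-Ruzsa gives |3A| ≤ K³·|A| = (2.8333)³ · 6 ≈ 136.4722.
Step 4: Compute 3A = A + A + A directly by enumerating all triples (a,b,c) ∈ A³; |3A| = 29.
Step 5: Check 29 ≤ 136.4722? Yes ✓.

K = 17/6, Plünnecke-Ruzsa bound K³|A| ≈ 136.4722, |3A| = 29, inequality holds.
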